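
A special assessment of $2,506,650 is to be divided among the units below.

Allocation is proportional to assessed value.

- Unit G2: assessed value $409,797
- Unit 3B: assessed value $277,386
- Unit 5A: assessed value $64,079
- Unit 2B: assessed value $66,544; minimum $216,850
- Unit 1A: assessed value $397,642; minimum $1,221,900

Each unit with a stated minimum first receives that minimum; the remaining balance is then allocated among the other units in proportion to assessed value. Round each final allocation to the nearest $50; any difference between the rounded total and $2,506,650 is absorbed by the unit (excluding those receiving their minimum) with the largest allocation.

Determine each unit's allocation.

Minimums first: Unit 2B $216,850; Unit 1A $1,221,900. Residual $1,067,900.
Residual split over remaining assessed value 751,262: Unit G2 582,516.11 → $582,500; Unit 3B 394,297.21 → $394,300; Unit 5A 91,086.68 → $91,100.

Unit G2: $582,500 | Unit 3B: $394,300 | Unit 5A: $91,100 | Unit 2B: $216,850 | Unit 1A: $1,221,900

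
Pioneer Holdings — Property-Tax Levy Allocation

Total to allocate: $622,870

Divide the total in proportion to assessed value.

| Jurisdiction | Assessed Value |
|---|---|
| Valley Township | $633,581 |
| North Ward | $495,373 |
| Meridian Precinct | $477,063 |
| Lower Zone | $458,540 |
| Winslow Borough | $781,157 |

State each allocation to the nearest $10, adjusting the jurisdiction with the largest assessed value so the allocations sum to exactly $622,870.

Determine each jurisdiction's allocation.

Assessed value total: 2,845,714.
Pro-rata amounts: Valley Township 633,581/2,845,714 × $622,870 = 138,678.24; North Ward 495,373/2,845,714 × $622,870 = 108,427.26; Meridian Precinct 477,063/2,845,714 × $622,870 = 104,419.57; Lower Zone 458,540/2,845,714 × $622,870 = 100,365.25; Winslow Borough 781,157/2,845,714 × $622,870 = 170,979.68.
After rounding ($10): Valley Township $138,680; North Ward $108,430; Meridian Precinct $104,420; Lower Zone $100,370; Winslow Borough $170,980. Sum = $622,880.
Difference $622,870 − $622,880 = −$10 applied to largest assessed value (Winslow Borough): Winslow Borough becomes $170,970.

Valley Township: $138,680; North Ward: $108,430; Meridian Precinct: $104,420; Lower Zone: $100,370; Winslow Borough: $170,970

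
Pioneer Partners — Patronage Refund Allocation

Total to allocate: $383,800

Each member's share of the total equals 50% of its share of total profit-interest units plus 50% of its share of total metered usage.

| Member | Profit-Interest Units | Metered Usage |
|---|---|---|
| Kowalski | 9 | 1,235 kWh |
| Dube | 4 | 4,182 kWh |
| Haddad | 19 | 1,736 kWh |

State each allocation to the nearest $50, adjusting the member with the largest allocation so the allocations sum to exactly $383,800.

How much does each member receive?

Totals — profit-interest units 32, metered usage 7,153.
Combined weights (50% profit-interest units + 50% metered usage): Kowalski 0.2270; Dube 0.3548; Haddad 0.4182.
Raw shares: Kowalski 87,104.34; Dube 136,181.80; Haddad 160,513.87.
Rounded to nearest $50: Kowalski $87,100; Dube $136,200; Haddad $160,500. Sum = $383,800.
No rounding difference to absorb.

Kowalski: $87,100 · Dube: $136,200 · Haddad: $160,500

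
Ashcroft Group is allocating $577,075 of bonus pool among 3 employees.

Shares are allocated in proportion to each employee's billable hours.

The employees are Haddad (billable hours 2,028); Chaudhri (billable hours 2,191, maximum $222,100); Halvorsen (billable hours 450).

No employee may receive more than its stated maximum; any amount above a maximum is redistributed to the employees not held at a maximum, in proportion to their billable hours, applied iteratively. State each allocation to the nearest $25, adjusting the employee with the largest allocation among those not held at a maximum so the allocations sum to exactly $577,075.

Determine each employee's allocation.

Billable hours total: 4,669.
Unconstrained shares: Haddad 250,654.98; Chaudhri 270,801.31; Halvorsen 55,618.71.
Held at cap: Chaudhri ($222,100); balance $354,975 reallocated over remaining billable hours 2,478.
Shares after redistribution: Haddad 290,512.23 → $290,500; Halvorsen 64,462.77 → $64,475.

Haddad: $290,500 · Chaudhri: $222,100 · Halvorsen: $64,475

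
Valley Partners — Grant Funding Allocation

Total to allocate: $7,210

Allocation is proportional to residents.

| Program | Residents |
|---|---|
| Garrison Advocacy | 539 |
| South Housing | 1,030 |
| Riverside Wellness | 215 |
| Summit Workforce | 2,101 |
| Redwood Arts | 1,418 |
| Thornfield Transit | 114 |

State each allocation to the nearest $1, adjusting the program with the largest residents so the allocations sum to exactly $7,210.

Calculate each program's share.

Sum of residents: 539 + 1,030 + 215 + 2,101 + 1,418 + 114 = 5,417.
Proportional shares: Garrison Advocacy 717.41; South Housing 1,370.92; Riverside Wellness 286.16; Summit Workforce 2,796.42; Redwood Arts 1,887.35; Thornfield Transit 151.73.
After rounding ($1): Garrison Advocacy $717; South Housing $1,371; Riverside Wellness $286; Summit Workforce $2,796; Redwood Arts $1,887; Thornfield Transit $152. Sum = $7,209.
Difference $7,210 − $7,209 = +$1 applied to largest residents (Summit Workforce): Summit Workforce becomes $2,797.

Garrison Advocacy: $717 | South Housing: $1,371 | Riverside Wellness: $286 | Summit Workforce: $2,797 | Redwood Arts: $1,887 | Thornfield Transit: $152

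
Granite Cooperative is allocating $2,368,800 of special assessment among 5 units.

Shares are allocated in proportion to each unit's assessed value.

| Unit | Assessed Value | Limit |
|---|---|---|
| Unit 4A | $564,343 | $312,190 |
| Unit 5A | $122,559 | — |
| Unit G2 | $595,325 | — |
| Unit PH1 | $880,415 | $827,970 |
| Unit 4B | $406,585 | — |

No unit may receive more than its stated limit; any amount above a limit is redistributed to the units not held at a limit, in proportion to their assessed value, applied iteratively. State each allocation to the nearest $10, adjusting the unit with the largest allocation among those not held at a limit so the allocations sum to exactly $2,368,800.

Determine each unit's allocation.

Assessed value total: 2,569,227.
Proportional shares (ignoring caps): Unit 4A 520,318.25; Unit 5A 112,998.10; Unit G2 548,883.33; Unit PH1 811,733.28; Unit 4B 374,867.05.
Cap binds for Unit 4A ($312,190); balance $2,056,610 reallocated over remaining assessed value 2,004,884.
Cap binds for Unit PH1 ($827,970); balance $1,228,640 reallocated over remaining assessed value 1,124,469.
Redistributed shares: Unit 5A 133,912.89 → $133,910; Unit G2 650,476.01 → $650,480; Unit 4B 444,251.10 → $444,250.

Unit 4A: $312,190 · Unit 5A: $133,910 · Unit G2: $650,480 · Unit PH1: $827,970 · Unit 4B: $444,250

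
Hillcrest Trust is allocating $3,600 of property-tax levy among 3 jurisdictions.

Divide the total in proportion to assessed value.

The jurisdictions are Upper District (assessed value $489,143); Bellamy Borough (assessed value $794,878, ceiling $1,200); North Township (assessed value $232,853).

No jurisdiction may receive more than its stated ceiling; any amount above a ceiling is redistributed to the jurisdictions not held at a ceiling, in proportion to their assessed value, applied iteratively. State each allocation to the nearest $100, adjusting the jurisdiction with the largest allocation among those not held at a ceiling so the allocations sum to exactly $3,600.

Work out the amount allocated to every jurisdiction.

Upper District: $1,600 · Bellamy Borough: $1,200 · North Township: $800

Combined assessed value = 1,516,874.
Pro-rata shares before constraints: Upper District 1,160.88; Bellamy Borough 1,886.49; North Township 552.63.
Capped: Bellamy Borough ($1,200); remaining pool $2,400 reallocated over remaining assessed value 721,996.
Remaining shares: Upper District 1,625.97 → $1,600; North Township 774.03 → $800.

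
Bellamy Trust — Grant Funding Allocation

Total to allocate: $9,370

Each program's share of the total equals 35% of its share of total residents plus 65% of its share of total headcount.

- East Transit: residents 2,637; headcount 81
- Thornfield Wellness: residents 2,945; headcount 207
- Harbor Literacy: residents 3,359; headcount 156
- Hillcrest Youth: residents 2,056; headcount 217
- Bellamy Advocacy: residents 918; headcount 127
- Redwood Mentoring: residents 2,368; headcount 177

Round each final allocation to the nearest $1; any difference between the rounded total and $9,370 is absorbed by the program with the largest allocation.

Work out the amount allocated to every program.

Residents total 14,283; headcount total 965.
Composite weights (35% residents + 65% headcount): East Transit 0.1192; Thornfield Wellness 0.2116; Harbor Literacy 0.1874; Hillcrest Youth 0.1965; Bellamy Advocacy 0.1080; Redwood Mentoring 0.1772.
Unrounded shares: East Transit 1,116.70; Thornfield Wellness 1,982.66; Harbor Literacy 1,755.83; Hillcrest Youth 1,841.65; Bellamy Advocacy 1,012.33; Redwood Mentoring 1,660.83.
After rounding ($1): East Transit $1,117; Thornfield Wellness $1,983; Harbor Literacy $1,756; Hillcrest Youth $1,842; Bellamy Advocacy $1,012; Redwood Mentoring $1,661. Sum = $9,371.
Difference $9,370 − $9,371 = −$1 applied to largest allocation (Thornfield Wellness): Thornfield Wellness becomes $1,982.

East Transit: $1,117 | Thornfield Wellness: $1,982 | Harbor Literacy: $1,756 | Hillcrest Youth: $1,842 | Bellamy Advocacy: $1,012 | Redwood Mentoring: $1,661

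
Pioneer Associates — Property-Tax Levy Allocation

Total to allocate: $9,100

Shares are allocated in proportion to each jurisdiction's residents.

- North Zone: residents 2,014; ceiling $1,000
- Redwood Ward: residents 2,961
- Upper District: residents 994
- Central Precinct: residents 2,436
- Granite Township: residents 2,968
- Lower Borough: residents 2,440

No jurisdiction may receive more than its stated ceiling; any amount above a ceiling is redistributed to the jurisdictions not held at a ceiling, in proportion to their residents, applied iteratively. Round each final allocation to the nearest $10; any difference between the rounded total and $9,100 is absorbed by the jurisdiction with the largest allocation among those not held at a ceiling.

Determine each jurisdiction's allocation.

North Zone: $1,000 | Redwood Ward: $2,030 | Upper District: $680 | Central Precinct: $1,670 | Granite Township: $2,040 | Lower Borough: $1,680

Sum of residents: 13,813.
Unconstrained shares: North Zone 1,326.82; Redwood Ward 1,950.71; Upper District 654.85; Central Precinct 1,604.84; Granite Township 1,955.32; Lower Borough 1,607.47.
Cap binds for North Zone ($1,000); balance $8,100 reallocated over remaining residents 11,799.
Redistributed shares: Redwood Ward 2,032.72 → $2,030; Upper District 682.38 → $680; Central Precinct 1,672.31 → $1,670; Granite Township 2,037.53 → $2,040; Lower Borough 1,675.06 → $1,680.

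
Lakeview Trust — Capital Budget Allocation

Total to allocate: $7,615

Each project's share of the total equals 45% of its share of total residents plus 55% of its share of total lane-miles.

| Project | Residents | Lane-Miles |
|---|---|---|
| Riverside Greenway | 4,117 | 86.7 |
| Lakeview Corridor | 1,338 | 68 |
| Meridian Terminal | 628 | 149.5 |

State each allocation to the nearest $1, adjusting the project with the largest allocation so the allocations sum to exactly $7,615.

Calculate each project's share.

Riverside Greenway: $3,513 · Lakeview Corridor: $1,690 · Meridian Terminal: $2,412

Totals — residents 6,083, lane-miles 304.2.
Blended shares (45% residents + 55% lane-miles): Riverside Greenway 0.4613; Lakeview Corridor 0.2219; Meridian Terminal 0.3168.
Proportional shares: Riverside Greenway 3,512.93; Lakeview Corridor 1,689.97; Meridian Terminal 2,412.10.
After rounding ($1): Riverside Greenway $3,513; Lakeview Corridor $1,690; Meridian Terminal $2,412. Sum = $7,615.
Rounded total matches; no reconciliation needed.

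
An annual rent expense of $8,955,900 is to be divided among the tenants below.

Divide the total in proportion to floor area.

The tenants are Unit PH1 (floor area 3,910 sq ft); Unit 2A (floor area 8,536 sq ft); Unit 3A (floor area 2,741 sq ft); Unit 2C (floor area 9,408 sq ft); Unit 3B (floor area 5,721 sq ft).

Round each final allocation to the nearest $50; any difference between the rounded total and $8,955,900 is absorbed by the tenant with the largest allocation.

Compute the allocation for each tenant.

Combined floor area = 30,316.
Proportional shares: Unit PH1 3,910/30,316 × $8,955,900 = 1,155,085.40; Unit 2A 8,536/30,316 × $8,955,900 = 2,521,690.28; Unit 3A 2,741/30,316 × $8,955,900 = 809,741.45; Unit 2C 9,408/30,316 × $8,955,900 = 2,779,295.00; Unit 3B 5,721/30,316 × $8,955,900 = 1,690,087.87.
Rounded to nearest $50: Unit PH1 $1,155,100; Unit 2A $2,521,700; Unit 3A $809,750; Unit 2C $2,779,300; Unit 3B $1,690,100. Sum = $8,955,950.
Difference $8,955,900 − $8,955,950 = −$50 applied to largest allocation (Unit 2C): Unit 2C becomes $2,779,250.

Unit PH1: $1,155,100 | Unit 2A: $2,521,700 | Unit 3A: $809,750 | Unit 2C: $2,779,250 | Unit 3B: $1,690,100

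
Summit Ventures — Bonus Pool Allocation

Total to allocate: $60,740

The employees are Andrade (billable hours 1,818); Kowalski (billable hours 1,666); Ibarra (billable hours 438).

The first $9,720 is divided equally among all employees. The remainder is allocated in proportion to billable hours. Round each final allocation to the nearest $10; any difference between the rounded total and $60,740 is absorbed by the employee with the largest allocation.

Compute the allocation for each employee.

Andrade: $26,890 | Kowalski: $24,910 | Ibarra: $8,940

$9,720 shared equally gives $3,240 per employee.
Remainder $51,020 by billable hours (total 3,922): Andrade 23,649.76 → $23,650; Kowalski 21,672.44 → $21,670; Ibarra 5,697.80 → $5,700.
Totals: Andrade $3,240 + $23,650 = $26,890; Kowalski $3,240 + $21,670 = $24,910; Ibarra $3,240 + $5,700 = $8,940.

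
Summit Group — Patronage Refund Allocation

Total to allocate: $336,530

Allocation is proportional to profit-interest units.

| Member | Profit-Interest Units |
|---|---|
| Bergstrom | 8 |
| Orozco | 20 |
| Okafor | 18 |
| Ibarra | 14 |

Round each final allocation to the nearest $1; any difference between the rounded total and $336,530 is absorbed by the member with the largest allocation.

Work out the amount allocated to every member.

Profit-interest units total: 60.
Unrounded shares: Bergstrom 8/60 × $336,530 = 44,870.67; Orozco 20/60 × $336,530 = 112,176.67; Okafor 18/60 × $336,530 = 100,959.00; Ibarra 14/60 × $336,530 = 78,523.67.
After rounding ($1): Bergstrom $44,871; Orozco $112,177; Okafor $100,959; Ibarra $78,524. Sum = $336,531.
Difference $336,530 − $336,531 = −$1 applied to largest allocation (Orozco): Orozco becomes $112,176.

Bergstrom: $44,871; Orozco: $112,176; Okafor: $100,959; Ibarra: $78,524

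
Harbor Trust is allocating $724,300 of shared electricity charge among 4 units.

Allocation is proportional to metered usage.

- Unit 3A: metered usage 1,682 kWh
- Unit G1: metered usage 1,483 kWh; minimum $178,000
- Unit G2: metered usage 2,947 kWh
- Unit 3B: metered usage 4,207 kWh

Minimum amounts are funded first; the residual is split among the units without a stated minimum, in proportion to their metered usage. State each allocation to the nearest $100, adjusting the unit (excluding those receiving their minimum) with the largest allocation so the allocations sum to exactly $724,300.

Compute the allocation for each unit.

Unit 3A: $104,000 · Unit G1: $178,000 · Unit G2: $182,200 · Unit 3B: $260,100

Fund the minimums — Unit G1 $178,000. Remaining pool $546,300.
Remaining pool split over remaining metered usage 8,836: Unit 3A 103,992.37 → $104,000; Unit G2 182,203.04 → $182,200; Unit 3B 260,104.58 → $260,100.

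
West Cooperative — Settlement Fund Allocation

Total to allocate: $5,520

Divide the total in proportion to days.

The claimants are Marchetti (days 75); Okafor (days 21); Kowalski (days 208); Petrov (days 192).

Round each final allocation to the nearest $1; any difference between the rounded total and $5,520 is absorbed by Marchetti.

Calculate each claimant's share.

Marchetti: $834 | Okafor: $234 | Kowalski: $2,315 | Petrov: $2,137

Days total: 496.
Unrounded shares: Marchetti 75/496 × $5,520 = 834.68; Okafor 21/496 × $5,520 = 233.71; Kowalski 208/496 × $5,520 = 2,314.84; Petrov 192/496 × $5,520 = 2,136.77.
At nearest $1: Marchetti $835; Okafor $234; Kowalski $2,315; Petrov $2,137. Sum = $5,521.
Difference $5,520 − $5,521 = −$1 applied to Marchetti: Marchetti becomes $834.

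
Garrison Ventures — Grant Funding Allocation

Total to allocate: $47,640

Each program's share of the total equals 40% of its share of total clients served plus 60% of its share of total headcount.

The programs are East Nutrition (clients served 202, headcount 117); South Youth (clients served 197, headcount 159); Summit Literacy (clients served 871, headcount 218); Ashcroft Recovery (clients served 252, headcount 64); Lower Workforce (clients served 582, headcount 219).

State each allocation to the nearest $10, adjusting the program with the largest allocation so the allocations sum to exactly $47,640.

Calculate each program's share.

Totals — clients served 2,104, headcount 777.
Combined weights (40% clients served + 60% headcount): East Nutrition 0.1288; South Youth 0.1602; Summit Literacy 0.3339; Ashcroft Recovery 0.0973; Lower Workforce 0.2798.
Pro-rata amounts: East Nutrition 6,133.68; South Youth 7,633.47; Summit Literacy 15,908.38; Ashcroft Recovery 4,636.78; Lower Workforce 13,327.69.
Rounded to nearest $10: East Nutrition $6,130; South Youth $7,630; Summit Literacy $15,910; Ashcroft Recovery $4,640; Lower Workforce $13,330. Sum = $47,640.
Sum already equals the total — no adjustment.

East Nutrition: $6,130; South Youth: $7,630; Summit Literacy: $15,910; Ashcroft Recovery: $4,640; Lower Workforce: $13,330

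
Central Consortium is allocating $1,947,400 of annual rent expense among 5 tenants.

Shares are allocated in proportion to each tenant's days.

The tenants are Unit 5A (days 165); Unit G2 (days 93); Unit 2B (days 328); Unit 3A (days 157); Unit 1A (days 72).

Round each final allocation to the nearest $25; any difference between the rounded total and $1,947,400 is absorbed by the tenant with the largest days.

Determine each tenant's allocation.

Unit 5A: $394,250; Unit G2: $222,225; Unit 2B: $783,725; Unit 3A: $375,150; Unit 1A: $172,050

Days total: 815.
Unrounded shares: Unit 5A 165/815 × $1,947,400 = 394,258.90; Unit G2 93/815 × $1,947,400 = 222,218.65; Unit 2B 328/815 × $1,947,400 = 783,738.90; Unit 3A 157/815 × $1,947,400 = 375,143.31; Unit 1A 72/815 × $1,947,400 = 172,040.25.
Rounded to nearest $25: Unit 5A $394,250; Unit G2 $222,225; Unit 2B $783,750; Unit 3A $375,150; Unit 1A $172,050. Sum = $1,947,425.
Difference $1,947,400 − $1,947,425 = −$25 applied to largest days (Unit 2B): Unit 2B becomes $783,725.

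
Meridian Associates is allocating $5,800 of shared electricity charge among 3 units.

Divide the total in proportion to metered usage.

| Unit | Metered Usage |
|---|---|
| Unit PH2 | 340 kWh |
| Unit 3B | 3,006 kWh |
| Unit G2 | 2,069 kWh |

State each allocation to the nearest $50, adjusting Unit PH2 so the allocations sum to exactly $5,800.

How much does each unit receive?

Total metered usage = 5,415.
Raw shares: Unit PH2 340/5,415 × $5,800 = 364.17; Unit 3B 3,006/5,415 × $5,800 = 3,219.72; Unit G2 2,069/5,415 × $5,800 = 2,216.10.
After rounding ($50): Unit PH2 $350; Unit 3B $3,200; Unit G2 $2,200. Sum = $5,750.
Difference $5,800 − $5,750 = +$50 applied to Unit PH2: Unit PH2 becomes $400.

Unit PH2: $400 | Unit 3B: $3,200 | Unit G2: $2,200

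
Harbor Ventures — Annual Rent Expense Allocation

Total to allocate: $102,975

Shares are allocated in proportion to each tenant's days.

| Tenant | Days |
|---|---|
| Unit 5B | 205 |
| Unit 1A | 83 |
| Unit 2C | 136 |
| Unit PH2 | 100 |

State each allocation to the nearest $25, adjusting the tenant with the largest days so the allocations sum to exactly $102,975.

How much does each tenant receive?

Sum of days: 524.
Raw shares: Unit 5B 205/524 × $102,975 = 40,286.02; Unit 1A 83/524 × $102,975 = 16,310.93; Unit 2C 136/524 × $102,975 = 26,726.34; Unit PH2 100/524 × $102,975 = 19,651.72.
After rounding ($25): Unit 5B $40,275; Unit 1A $16,300; Unit 2C $26,725; Unit PH2 $19,650. Sum = $102,950.
Difference $102,975 − $102,950 = +$25 applied to largest days (Unit 5B): Unit 5B becomes $40,300.

Unit 5B: $40,300 | Unit 1A: $16,300 | Unit 2C: $26,725 | Unit PH2: $19,650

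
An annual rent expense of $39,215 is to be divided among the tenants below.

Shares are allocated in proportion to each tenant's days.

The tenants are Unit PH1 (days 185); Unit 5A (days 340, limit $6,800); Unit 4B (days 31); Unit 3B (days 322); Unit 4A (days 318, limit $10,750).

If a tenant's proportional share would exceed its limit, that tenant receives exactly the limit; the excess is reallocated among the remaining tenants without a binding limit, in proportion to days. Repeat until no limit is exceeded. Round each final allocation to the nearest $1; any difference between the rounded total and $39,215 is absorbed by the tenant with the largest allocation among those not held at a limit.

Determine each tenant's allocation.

Combined days = 1,196.
Unconstrained shares: Unit PH1 6,065.87; Unit 5A 11,148.08; Unit 4B 1,016.44; Unit 3B 10,557.88; Unit 4A 10,426.73.
Capped: Unit 5A ($6,800); residual $32,415 reallocated over remaining days 856.
Capped: Unit 4A ($10,750); residual $21,665 reallocated over remaining days 538.
Redistributed shares: Unit PH1 7,449.86 → $7,450; Unit 4B 1,248.36 → $1,248; Unit 3B 12,966.78 → $12,967.

Unit PH1: $7,450 | Unit 5A: $6,800 | Unit 4B: $1,248 | Unit 3B: $12,967 | Unit 4A: $10,750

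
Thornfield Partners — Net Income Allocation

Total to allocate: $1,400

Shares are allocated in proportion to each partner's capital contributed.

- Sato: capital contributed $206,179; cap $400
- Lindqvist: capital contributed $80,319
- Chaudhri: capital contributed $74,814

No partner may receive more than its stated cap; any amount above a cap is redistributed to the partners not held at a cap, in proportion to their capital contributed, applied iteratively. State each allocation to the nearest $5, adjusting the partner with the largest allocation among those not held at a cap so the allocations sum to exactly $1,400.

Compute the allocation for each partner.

Sato: $400 | Lindqvist: $520 | Chaudhri: $480

Total capital contributed = 361,312.
Unconstrained shares: Sato 798.90; Lindqvist 311.22; Chaudhri 289.89.
Cap binds for Sato ($400); remaining pool $1,000 reallocated over remaining capital contributed 155,133.
Redistributed shares: Lindqvist 517.74 → $520; Chaudhri 482.26 → $480.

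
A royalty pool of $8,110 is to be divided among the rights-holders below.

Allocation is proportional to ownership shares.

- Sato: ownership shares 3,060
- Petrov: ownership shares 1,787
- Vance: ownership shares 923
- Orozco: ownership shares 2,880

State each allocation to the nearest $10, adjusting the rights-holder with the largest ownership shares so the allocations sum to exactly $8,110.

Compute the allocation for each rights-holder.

Total ownership shares = 8,650.
Unrounded shares: Sato 3,060/8,650 × $8,110 = 2,868.97; Petrov 1,787/8,650 × $8,110 = 1,675.44; Vance 923/8,650 × $8,110 = 865.38; Orozco 2,880/8,650 × $8,110 = 2,700.21.
After rounding ($10): Sato $2,870; Petrov $1,680; Vance $870; Orozco $2,700. Sum = $8,120.
Difference $8,110 − $8,120 = −$10 applied to largest ownership shares (Sato): Sato becomes $2,860.

Sato: $2,860 | Petrov: $1,680 | Vance: $870 | Orozco: $2,700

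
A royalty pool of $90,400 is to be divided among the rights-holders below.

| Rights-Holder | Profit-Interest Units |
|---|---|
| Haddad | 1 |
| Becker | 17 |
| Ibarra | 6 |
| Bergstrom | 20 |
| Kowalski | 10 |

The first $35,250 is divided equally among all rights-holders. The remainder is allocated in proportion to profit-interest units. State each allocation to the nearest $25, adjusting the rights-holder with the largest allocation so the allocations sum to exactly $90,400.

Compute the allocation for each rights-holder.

First tranche $35,250 split equally: $7,050 each.
Remainder $55,150 by profit-interest units (total 54): Haddad 1,021.30 → $1,025; Becker 17,362.04 → $17,350; Ibarra 6,127.78 → $6,125; Bergstrom 20,425.93 → $20,425; Kowalski 10,212.96 → $10,225.
Totals: Haddad $7,050 + $1,025 = $8,075; Becker $7,050 + $17,350 = $24,400; Ibarra $7,050 + $6,125 = $13,175; Bergstrom $7,050 + $20,425 = $27,475; Kowalski $7,050 + $10,225 = $17,275.

Haddad: $8,075 | Becker: $24,400 | Ibarra: $13,175 | Bergstrom: $27,475 | Kowalski: $17,275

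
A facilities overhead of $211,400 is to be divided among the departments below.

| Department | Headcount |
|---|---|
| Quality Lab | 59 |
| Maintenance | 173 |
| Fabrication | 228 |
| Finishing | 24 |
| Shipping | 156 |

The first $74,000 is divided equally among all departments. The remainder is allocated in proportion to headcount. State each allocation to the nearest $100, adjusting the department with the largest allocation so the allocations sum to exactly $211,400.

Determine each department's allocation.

First tranche $74,000 split equally: $14,800 each.
Remainder $137,400 by headcount (total 640): Quality Lab 12,666.56 → $12,700; Maintenance 37,140.94 → $37,100; Fabrication 48,948.75 → $48,900; Finishing 5,152.50 → $5,200; Shipping 33,491.25 → $33,500.
Totals: Quality Lab $14,800 + $12,700 = $27,500; Maintenance $14,800 + $37,100 = $51,900; Fabrication $14,800 + $48,900 = $63,700; Finishing $14,800 + $5,200 = $20,000; Shipping $14,800 + $33,500 = $48,300.

Quality Lab: $27,500; Maintenance: $51,900; Fabrication: $63,700; Finishing: $20,000; Shipping: $48,300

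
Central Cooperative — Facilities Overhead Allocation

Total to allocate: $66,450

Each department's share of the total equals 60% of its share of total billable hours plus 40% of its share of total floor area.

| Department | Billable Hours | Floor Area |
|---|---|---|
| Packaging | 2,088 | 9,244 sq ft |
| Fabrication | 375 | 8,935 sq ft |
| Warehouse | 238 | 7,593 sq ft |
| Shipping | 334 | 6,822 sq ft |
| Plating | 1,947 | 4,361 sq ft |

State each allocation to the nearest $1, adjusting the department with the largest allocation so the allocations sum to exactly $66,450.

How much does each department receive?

Packaging: $23,358 | Fabrication: $9,428 | Warehouse: $7,366 | Shipping: $7,580 | Plating: $18,718

Totals — billable hours 4,982, floor area 36,955.
Composite weights (60% billable hours + 40% floor area): Packaging 0.3515; Fabrication 0.1419; Warehouse 0.1108; Shipping 0.1141; Plating 0.2817.
Raw shares: Packaging 23,358.64; Fabrication 9,427.58; Warehouse 7,365.96; Shipping 7,579.68; Plating 18,718.13.
Rounded to nearest $1: Packaging $23,359; Fabrication $9,428; Warehouse $7,366; Shipping $7,580; Plating $18,718. Sum = $66,451.
Difference $66,450 − $66,451 = −$1 applied to largest allocation (Packaging): Packaging becomes $23,358.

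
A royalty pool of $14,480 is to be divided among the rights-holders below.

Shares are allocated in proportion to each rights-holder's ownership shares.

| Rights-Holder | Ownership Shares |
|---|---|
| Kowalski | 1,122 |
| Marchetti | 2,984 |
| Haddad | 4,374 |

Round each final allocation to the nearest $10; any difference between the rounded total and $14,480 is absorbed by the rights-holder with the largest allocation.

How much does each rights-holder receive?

Kowalski: $1,920 · Marchetti: $5,100 · Haddad: $7,460

Sum of ownership shares: 8,480.
Unrounded shares: Kowalski 1,122/8,480 × $14,480 = 1,915.87; Marchetti 2,984/8,480 × $14,480 = 5,095.32; Haddad 4,374/8,480 × $14,480 = 7,468.81.
After rounding ($10): Kowalski $1,920; Marchetti $5,100; Haddad $7,470. Sum = $14,490.
Difference $14,480 − $14,490 = −$10 applied to largest allocation (Haddad): Haddad becomes $7,460.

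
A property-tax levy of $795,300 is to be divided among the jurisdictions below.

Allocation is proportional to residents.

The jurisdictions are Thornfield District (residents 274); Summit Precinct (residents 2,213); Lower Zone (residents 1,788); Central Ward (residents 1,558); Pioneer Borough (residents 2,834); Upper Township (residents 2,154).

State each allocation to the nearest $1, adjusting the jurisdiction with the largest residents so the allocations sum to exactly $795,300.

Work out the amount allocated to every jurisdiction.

Sum of residents: 10,821.
Unrounded shares: Thornfield District 274/10,821 × $795,300 = 20,137.90; Summit Precinct 2,213/10,821 × $795,300 = 162,646.60; Lower Zone 1,788/10,821 × $795,300 = 131,410.81; Central Ward 1,558/10,821 × $795,300 = 114,506.74; Pioneer Borough 2,834/10,821 × $795,300 = 208,287.61; Upper Township 2,154/10,821 × $795,300 = 158,310.34.
After rounding ($1): Thornfield District $20,138; Summit Precinct $162,647; Lower Zone $131,411; Central Ward $114,507; Pioneer Borough $208,288; Upper Township $158,310. Sum = $795,301.
Difference $795,300 − $795,301 = −$1 applied to largest residents (Pioneer Borough): Pioneer Borough becomes $208,287.

Thornfield District: $20,138 · Summit Precinct: $162,647 · Lower Zone: $131,411 · Central Ward: $114,507 · Pioneer Borough: $208,287 · Upper Township: $158,310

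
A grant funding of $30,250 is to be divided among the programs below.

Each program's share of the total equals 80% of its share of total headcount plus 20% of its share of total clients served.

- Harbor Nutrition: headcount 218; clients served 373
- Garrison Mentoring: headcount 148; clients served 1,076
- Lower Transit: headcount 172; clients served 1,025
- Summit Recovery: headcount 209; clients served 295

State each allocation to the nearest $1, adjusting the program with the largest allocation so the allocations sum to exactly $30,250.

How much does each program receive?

Harbor Nutrition: $7,877; Garrison Mentoring: $7,146; Lower Transit: $7,812; Summit Recovery: $7,415

Headcount total 747; clients served total 2,769.
Combined weights (80% headcount + 20% clients served): Harbor Nutrition 0.2604; Garrison Mentoring 0.2362; Lower Transit 0.2582; Summit Recovery 0.2451.
Pro-rata amounts: Harbor Nutrition 7,877.35; Garrison Mentoring 7,145.60; Lower Transit 7,811.68; Summit Recovery 7,415.36.
Rounded to nearest $1: Harbor Nutrition $7,877; Garrison Mentoring $7,146; Lower Transit $7,812; Summit Recovery $7,415. Sum = $30,250.
Sum already equals the total — no adjustment.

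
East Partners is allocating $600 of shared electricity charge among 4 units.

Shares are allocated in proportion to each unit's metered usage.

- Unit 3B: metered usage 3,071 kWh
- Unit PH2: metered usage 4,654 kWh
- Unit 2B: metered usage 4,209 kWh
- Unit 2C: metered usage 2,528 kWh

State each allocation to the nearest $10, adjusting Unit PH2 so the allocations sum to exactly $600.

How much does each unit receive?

Total metered usage = 14,462.
Proportional shares: Unit 3B 3,071/14,462 × $600 = 127.41; Unit PH2 4,654/14,462 × $600 = 193.09; Unit 2B 4,209/14,462 × $600 = 174.62; Unit 2C 2,528/14,462 × $600 = 104.88.
Rounded to nearest $10: Unit 3B $130; Unit PH2 $190; Unit 2B $170; Unit 2C $100. Sum = $590.
Difference $600 − $590 = +$10 applied to Unit PH2: Unit PH2 becomes $200.

Unit 3B: $130 · Unit PH2: $200 · Unit 2B: $170 · Unit 2C: $100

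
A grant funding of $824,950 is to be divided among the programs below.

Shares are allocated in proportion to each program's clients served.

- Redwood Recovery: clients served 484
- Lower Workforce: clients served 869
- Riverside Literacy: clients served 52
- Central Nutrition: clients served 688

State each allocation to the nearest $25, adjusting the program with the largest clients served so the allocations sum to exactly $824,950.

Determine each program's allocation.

Total clients served = 2,093.
Pro-rata amounts: Redwood Recovery 484/2,093 × $824,950 = 190,767.22; Lower Workforce 869/2,093 × $824,950 = 342,513.88; Riverside Literacy 52/2,093 × $824,950 = 20,495.65; Central Nutrition 688/2,093 × $824,950 = 271,173.24.
Rounded to nearest $25: Redwood Recovery $190,775; Lower Workforce $342,525; Riverside Literacy $20,500; Central Nutrition $271,175. Sum = $824,975.
Difference $824,950 − $824,975 = −$25 applied to largest clients served (Lower Workforce): Lower Workforce becomes $342,500.

Redwood Recovery: $190,775 | Lower Workforce: $342,500 | Riverside Literacy: $20,500 | Central Nutrition: $271,175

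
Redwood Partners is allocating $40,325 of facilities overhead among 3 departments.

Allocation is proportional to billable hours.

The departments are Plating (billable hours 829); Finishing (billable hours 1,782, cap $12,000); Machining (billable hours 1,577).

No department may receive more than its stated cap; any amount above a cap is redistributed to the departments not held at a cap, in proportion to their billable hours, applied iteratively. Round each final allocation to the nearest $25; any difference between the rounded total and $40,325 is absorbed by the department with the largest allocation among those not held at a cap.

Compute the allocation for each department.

Plating: $9,750; Finishing: $12,000; Machining: $18,575

Total billable hours = 4,188.
Proportional shares (ignoring caps): Plating 7,982.19; Finishing 17,158.35; Machining 15,184.46.
Cap binds for Finishing ($12,000); residual $28,325 reallocated over remaining billable hours 2,406.
Redistributed shares: Plating 9,759.53 → $9,750; Machining 18,565.47 → $18,575.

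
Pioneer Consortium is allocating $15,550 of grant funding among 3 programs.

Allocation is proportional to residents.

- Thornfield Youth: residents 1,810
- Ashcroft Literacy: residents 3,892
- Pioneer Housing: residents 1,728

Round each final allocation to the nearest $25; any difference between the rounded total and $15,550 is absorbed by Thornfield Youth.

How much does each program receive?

Combined residents = 7,430.
Raw shares: Thornfield Youth 1,810/7,430 × $15,550 = 3,788.09; Ashcroft Literacy 3,892/7,430 × $15,550 = 8,145.44; Pioneer Housing 1,728/7,430 × $15,550 = 3,616.47.
After rounding ($25): Thornfield Youth $3,800; Ashcroft Literacy $8,150; Pioneer Housing $3,625. Sum = $15,575.
Difference $15,550 − $15,575 = −$25 applied to Thornfield Youth: Thornfield Youth becomes $3,775.

Thornfield Youth: $3,775 · Ashcroft Literacy: $8,150 · Pioneer Housing: $3,625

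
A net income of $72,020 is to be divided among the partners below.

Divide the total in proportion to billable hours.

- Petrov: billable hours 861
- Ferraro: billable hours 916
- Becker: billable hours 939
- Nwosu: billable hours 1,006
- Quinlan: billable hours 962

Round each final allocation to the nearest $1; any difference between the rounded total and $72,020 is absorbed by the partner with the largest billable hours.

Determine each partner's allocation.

Petrov: $13,239; Ferraro: $14,084; Becker: $14,438; Nwosu: $15,468; Quinlan: $14,791

Sum of billable hours: 861 + 916 + 939 + 1,006 + 962 = 4,684.
Unrounded shares: Petrov 13,238.52; Ferraro 14,084.18; Becker 14,437.83; Nwosu 15,468.00; Quinlan 14,791.47.
Rounded to nearest $1: Petrov $13,239; Ferraro $14,084; Becker $14,438; Nwosu $15,468; Quinlan $14,791. Sum = $72,020.
No rounding difference to absorb.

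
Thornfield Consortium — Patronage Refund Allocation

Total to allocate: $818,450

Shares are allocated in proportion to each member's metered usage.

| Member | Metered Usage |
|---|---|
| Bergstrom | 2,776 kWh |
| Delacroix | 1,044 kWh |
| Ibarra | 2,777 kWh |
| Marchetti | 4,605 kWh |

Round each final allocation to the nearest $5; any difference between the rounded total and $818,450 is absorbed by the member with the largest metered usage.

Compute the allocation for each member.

Bergstrom: $202,820; Delacroix: $76,280; Ibarra: $202,895; Marchetti: $336,455

Metered usage total: 2,776 + 1,044 + 2,777 + 4,605 = 11,202.
Unrounded shares: Bergstrom 202,822.46; Delacroix 76,277.61; Ibarra 202,895.52; Marchetti 336,454.41.
After rounding ($5): Bergstrom $202,820; Delacroix $76,280; Ibarra $202,895; Marchetti $336,455. Sum = $818,450.
Sum already equals the total — no adjustment.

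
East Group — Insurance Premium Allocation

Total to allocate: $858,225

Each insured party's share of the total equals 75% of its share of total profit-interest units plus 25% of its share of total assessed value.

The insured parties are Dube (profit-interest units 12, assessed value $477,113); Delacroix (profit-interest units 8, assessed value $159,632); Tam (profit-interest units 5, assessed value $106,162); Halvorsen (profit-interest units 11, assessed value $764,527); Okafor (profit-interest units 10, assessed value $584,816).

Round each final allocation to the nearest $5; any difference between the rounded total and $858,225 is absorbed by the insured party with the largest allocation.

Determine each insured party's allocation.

Dube: $216,840; Delacroix: $128,310; Tam: $80,850; Halvorsen: $232,325; Okafor: $199,900

Profit-interest units total 46; assessed value total 2,092,250.
Combined weights (75% profit-interest units + 25% assessed value): Dube 0.2527; Delacroix 0.1495; Tam 0.0942; Halvorsen 0.2707; Okafor 0.2329.
Proportional shares: Dube 216,840.62; Delacroix 128,312.35; Tam 80,850.71; Halvorsen 232,321.57; Okafor 199,899.76.
At nearest $5: Dube $216,840; Delacroix $128,310; Tam $80,850; Halvorsen $232,320; Okafor $199,900. Sum = $858,220.
Difference $858,225 − $858,220 = +$5 applied to largest allocation (Halvorsen): Halvorsen becomes $232,325.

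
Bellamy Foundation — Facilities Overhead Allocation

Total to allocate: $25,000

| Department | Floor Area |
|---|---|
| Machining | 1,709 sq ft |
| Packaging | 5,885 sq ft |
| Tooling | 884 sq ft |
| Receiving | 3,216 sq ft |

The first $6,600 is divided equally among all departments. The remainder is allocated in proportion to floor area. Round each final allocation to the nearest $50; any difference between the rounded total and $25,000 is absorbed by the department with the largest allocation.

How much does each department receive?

First tranche $6,600 split equally: $1,650 each.
Remainder $18,400 by floor area (total 11,694): Machining 2,689.04 → $2,700; Packaging 9,259.79 → $9,250; Tooling 1,390.94 → $1,400; Receiving 5,060.24 → $5,050.
Totals: Machining $1,650 + $2,700 = $4,350; Packaging $1,650 + $9,250 = $10,900; Tooling $1,650 + $1,400 = $3,050; Receiving $1,650 + $5,050 = $6,700.

Machining: $4,350; Packaging: $10,900; Tooling: $3,050; Receiving: $6,700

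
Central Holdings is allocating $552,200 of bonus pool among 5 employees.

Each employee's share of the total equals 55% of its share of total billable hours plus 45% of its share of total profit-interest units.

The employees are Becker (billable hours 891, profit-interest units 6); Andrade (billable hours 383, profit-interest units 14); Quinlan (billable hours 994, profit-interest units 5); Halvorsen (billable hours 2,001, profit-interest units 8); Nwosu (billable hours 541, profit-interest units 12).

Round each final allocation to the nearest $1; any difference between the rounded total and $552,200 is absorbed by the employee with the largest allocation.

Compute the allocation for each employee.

Totals — billable hours 4,810, profit-interest units 45.
Composite weights (55% billable hours + 45% profit-interest units): Becker 0.1619; Andrade 0.1838; Quinlan 0.1637; Halvorsen 0.3088; Nwosu 0.1819.
Raw shares: Becker 89,390.96; Andrade 101,491.15; Quinlan 90,372.52; Halvorsen 170,521.89; Nwosu 100,423.48.
After rounding ($1): Becker $89,391; Andrade $101,491; Quinlan $90,373; Halvorsen $170,522; Nwosu $100,423. Sum = $552,200.
No rounding difference to absorb.

Becker: $89,391; Andrade: $101,491; Quinlan: $90,373; Halvorsen: $170,522; Nwosu: $100,423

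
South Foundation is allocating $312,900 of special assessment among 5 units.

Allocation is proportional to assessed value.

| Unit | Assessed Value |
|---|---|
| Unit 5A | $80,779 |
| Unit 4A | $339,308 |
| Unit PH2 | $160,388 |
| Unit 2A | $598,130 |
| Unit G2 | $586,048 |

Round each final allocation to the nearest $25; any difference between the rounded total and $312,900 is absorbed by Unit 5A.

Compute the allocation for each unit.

Unit 5A: $14,300 · Unit 4A: $60,175 · Unit PH2: $28,450 · Unit 2A: $106,050 · Unit G2: $103,925

Combined assessed value = 1,764,653.
Unrounded shares: Unit 5A 80,779/1,764,653 × $312,900 = 14,323.35; Unit 4A 339,308/1,764,653 × $312,900 = 60,164.50; Unit PH2 160,388/1,764,653 × $312,900 = 28,439.25; Unit 2A 598,130/1,764,653 × $312,900 = 106,057.61; Unit G2 586,048/1,764,653 × $312,900 = 103,915.28.
Rounded to nearest $25: Unit 5A $14,325; Unit 4A $60,175; Unit PH2 $28,450; Unit 2A $106,050; Unit G2 $103,925. Sum = $312,925.
Difference $312,900 − $312,925 = −$25 applied to Unit 5A: Unit 5A becomes $14,300.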